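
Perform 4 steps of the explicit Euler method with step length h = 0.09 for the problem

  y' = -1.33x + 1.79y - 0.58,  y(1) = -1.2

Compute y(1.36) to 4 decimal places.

-3.1252

Euler: y_{n+1} = y_n + h·f(x_n, y_n).
x=1.000000, y=-1.200000: f=-4.058000 → y ← -1.200000 + 0.09·(-4.058000) = -1.565220
x=1.090000, y=-1.565220: f=-4.831444 → y ← -1.565220 + 0.09·(-4.831444) = -2.000050
x=1.180000, y=-2.000050: f=-5.729489 → y ← -2.000050 + 0.09·(-5.729489) = -2.515704
x=1.270000, y=-2.515704: f=-6.772210 → y ← -2.515704 + 0.09·(-6.772210) = -3.125203
y(1.36) ≈ -3.1252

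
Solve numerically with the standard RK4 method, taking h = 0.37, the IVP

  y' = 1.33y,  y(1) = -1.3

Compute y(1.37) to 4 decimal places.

RK4: k1 = f(t_n, y_n); k2 = f(t_n + h/2, y_n + (h/2)·k1); k3 = f(t_n + h/2, y_n + (h/2)·k2); k4 = f(t_n + h, y_n + h·k3); y_{n+1} = y_n + (h/6)·(k1 + 2k2 + 2k3 + k4).
t=1.000000, y=-1.300000:
  k1 = f(1.000000, -1.300000) = -1.729000
  k2 = f(1.185000, -1.619865) = -2.154420
  k3 = f(1.185000, -1.698568) = -2.259095
  k4 = f(1.370000, -2.135865) = -2.840701
  y ← -1.300000 + (0.37/6)·(k1 + 2k2 + 2k3 + k4) = -2.126132
y(1.37) ≈ -2.1261

-2.1261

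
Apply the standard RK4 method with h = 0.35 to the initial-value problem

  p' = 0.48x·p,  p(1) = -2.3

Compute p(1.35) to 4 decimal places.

-2.8019

RK4: k1 = f(x_n, p_n); k2 = f(x_n + h/2, p_n + (h/2)·k1); k3 = f(x_n + h/2, p_n + (h/2)·k2); k4 = f(x_n + h, p_n + h·k3); p_{n+1} = p_n + (h/6)·(k1 + 2k2 + 2k3 + k4).
x=1.000000, p=-2.300000:
  k1 = f(1.000000, -2.300000) = -1.104000
  k2 = f(1.175000, -2.493200) = -1.406165
  k3 = f(1.175000, -2.546079) = -1.435988
  k4 = f(1.350000, -2.802596) = -1.816082
  p ← -2.300000 + (0.35/6)·(k1 + 2k2 + 2k3 + k4) = -2.801923
p(1.35) ≈ -2.8019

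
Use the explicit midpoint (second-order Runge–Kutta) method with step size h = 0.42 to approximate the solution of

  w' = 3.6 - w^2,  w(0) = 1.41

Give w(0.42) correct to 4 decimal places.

Midpoint: k1 = f(t_n, w_n); k2 = f(t_n + h/2, w_n + (h/2)·k1); w_{n+1} = w_n + h·k2.
t=0.000000, w=1.410000:
  k1 = f(0.000000, 1.410000) = 1.611900
  k2 = f(0.210000, 1.748499) = 0.542751
  w ← 1.410000 + 0.42·0.542751 = 1.637956
w(0.42) ≈ 1.6380

1.6380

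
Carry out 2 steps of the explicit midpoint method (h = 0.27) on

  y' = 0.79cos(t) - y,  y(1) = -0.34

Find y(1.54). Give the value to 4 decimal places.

-0.1160

Midpoint: k1 = f(t_n, y_n); k2 = f(t_n + h/2, y_n + (h/2)·k1); y_{n+1} = y_n + h·k2.
t=1.000000, y=-0.340000:
  k1 = f(1.000000, -0.340000) = 0.766839
  k2 = f(1.135000, -0.236477) = 0.569961
  y ← -0.340000 + 0.27·0.569961 = -0.186110
t=1.270000, y=-0.186110:
  k1 = f(1.270000, -0.186110) = 0.420172
  k2 = f(1.405000, -0.129387) = 0.259767
  y ← -0.186110 + 0.27·0.259767 = -0.115973
y(1.54) ≈ -0.1160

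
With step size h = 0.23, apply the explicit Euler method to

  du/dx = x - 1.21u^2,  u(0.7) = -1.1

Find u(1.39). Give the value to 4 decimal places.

-1.8866

Euler: u_{n+1} = u_n + h·f(x_n, u_n).
x=0.700000, u=-1.100000: f=-0.764100 → u ← -1.100000 + 0.23·(-0.764100) = -1.275743
x=0.930000, u=-1.275743: f=-1.039299 → u ← -1.275743 + 0.23·(-1.039299) = -1.514782
x=1.160000, u=-1.514782: f=-1.616423 → u ← -1.514782 + 0.23·(-1.616423) = -1.886559
u(1.39) ≈ -1.8866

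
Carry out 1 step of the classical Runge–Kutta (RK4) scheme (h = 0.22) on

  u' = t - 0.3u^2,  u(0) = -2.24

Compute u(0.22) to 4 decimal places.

RK4: k1 = f(t_n, u_n); k2 = f(t_n + h/2, u_n + (h/2)·k1); k3 = f(t_n + h/2, u_n + (h/2)·k2); k4 = f(t_n + h, u_n + h·k3); u_{n+1} = u_n + (h/6)·(k1 + 2k2 + 2k3 + k4).
t=0.000000, u=-2.240000:
  k1 = f(0.000000, -2.240000) = -1.505280
  k2 = f(0.110000, -2.405581) = -1.626046
  k3 = f(0.110000, -2.418865) = -1.645272
  k4 = f(0.220000, -2.601960) = -1.811059
  u ← -2.240000 + (0.22/6)·(k1 + 2k2 + 2k3 + k4) = -2.601496
u(0.22) ≈ -2.6015

-2.6015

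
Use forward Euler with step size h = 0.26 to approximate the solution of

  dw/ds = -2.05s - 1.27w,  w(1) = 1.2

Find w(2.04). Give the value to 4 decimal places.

Euler: w_{n+1} = w_n + h·f(s_n, w_n).
s=1.000000, w=1.200000: f=-3.574000 → w ← 1.200000 + 0.26·(-3.574000) = 0.270760
s=1.260000, w=0.270760: f=-2.926865 → w ← 0.270760 + 0.26·(-2.926865) = -0.490225
s=1.520000, w=-0.490225: f=-2.493414 → w ← -0.490225 + 0.26·(-2.493414) = -1.138513
s=1.780000, w=-1.138513: f=-2.203089 → w ← -1.138513 + 0.26·(-2.203089) = -1.711316
w(2.04) ≈ -1.7113

-1.7113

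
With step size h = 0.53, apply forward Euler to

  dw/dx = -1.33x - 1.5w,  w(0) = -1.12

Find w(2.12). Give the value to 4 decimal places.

Euler: w_{n+1} = w_n + h·f(x_n, w_n).
x=0.000000, w=-1.120000: f=1.680000 → w ← -1.120000 + 0.53·1.680000 = -0.229600
x=0.530000, w=-0.229600: f=-0.360500 → w ← -0.229600 + 0.53·(-0.360500) = -0.420665
x=1.060000, w=-0.420665: f=-0.778803 → w ← -0.420665 + 0.53·(-0.778803) = -0.833430
x=1.590000, w=-0.833430: f=-0.864555 → w ← -0.833430 + 0.53·(-0.864555) = -1.291644
w(2.12) ≈ -1.2916

-1.2916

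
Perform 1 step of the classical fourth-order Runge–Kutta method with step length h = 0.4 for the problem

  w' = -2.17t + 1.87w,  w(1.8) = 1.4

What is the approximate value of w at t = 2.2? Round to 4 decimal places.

0.4101

RK4: k1 = f(t_n, w_n); k2 = f(t_n + h/2, w_n + (h/2)·k1); k3 = f(t_n + h/2, w_n + (h/2)·k2); k4 = f(t_n + h, w_n + h·k3); w_{n+1} = w_n + (h/6)·(k1 + 2k2 + 2k3 + k4).
t=1.800000, w=1.400000:
  k1 = f(1.800000, 1.400000) = -1.288000
  k2 = f(2.000000, 1.142400) = -2.203712
  k3 = f(2.000000, 0.959258) = -2.546188
  k4 = f(2.200000, 0.381525) = -4.060549
  w ← 1.400000 + (0.4/6)·(k1 + 2k2 + 2k3 + k4) = 0.410110
w(2.2) ≈ 0.4101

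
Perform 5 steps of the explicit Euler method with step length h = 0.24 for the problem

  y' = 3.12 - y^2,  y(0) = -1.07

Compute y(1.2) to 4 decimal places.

Euler: y_{n+1} = y_n + h·f(x_n, y_n).
x=0.000000, y=-1.070000: f=1.975100 → y ← -1.070000 + 0.24·1.975100 = -0.595976
x=0.240000, y=-0.595976: f=2.764813 → y ← -0.595976 + 0.24·2.764813 = 0.067579
x=0.480000, y=0.067579: f=3.115433 → y ← 0.067579 + 0.24·3.115433 = 0.815283
x=0.720000, y=0.815283: f=2.455314 → y ← 0.815283 + 0.24·2.455314 = 1.404558
x=0.960000, y=1.404558: f=1.147216 → y ← 1.404558 + 0.24·1.147216 = 1.679890
y(1.2) ≈ 1.6799

1.6799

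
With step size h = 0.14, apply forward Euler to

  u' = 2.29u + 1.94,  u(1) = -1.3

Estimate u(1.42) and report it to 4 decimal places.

-1.8901

Euler: u_{n+1} = u_n + h·f(s_n, u_n).
s=1.000000, u=-1.300000: f=-1.037000 → u ← -1.300000 + 0.14·(-1.037000) = -1.445180
s=1.140000, u=-1.445180: f=-1.369462 → u ← -1.445180 + 0.14·(-1.369462) = -1.636905
s=1.280000, u=-1.636905: f=-1.808512 → u ← -1.636905 + 0.14·(-1.808512) = -1.890096
u(1.42) ≈ -1.8901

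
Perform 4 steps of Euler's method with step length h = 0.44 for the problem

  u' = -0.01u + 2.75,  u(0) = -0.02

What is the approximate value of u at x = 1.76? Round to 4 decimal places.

4.7885

Euler: u_{n+1} = u_n + h·f(x_n, u_n).
x=0.000000, u=-0.020000: f=2.750200 → u ← -0.020000 + 0.44·2.750200 = 1.190088
x=0.440000, u=1.190088: f=2.738099 → u ← 1.190088 + 0.44·2.738099 = 2.394852
x=0.880000, u=2.394852: f=2.726051 → u ← 2.394852 + 0.44·2.726051 = 3.594314
x=1.320000, u=3.594314: f=2.714057 → u ← 3.594314 + 0.44·2.714057 = 4.788499
u(1.76) ≈ 4.7885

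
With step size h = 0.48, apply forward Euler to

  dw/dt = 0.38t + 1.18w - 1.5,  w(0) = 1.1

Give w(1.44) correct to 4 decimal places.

Euler: w_{n+1} = w_n + h·f(t_n, w_n).
t=0.000000, w=1.100000: f=-0.202000 → w ← 1.100000 + 0.48·(-0.202000) = 1.003040
t=0.480000, w=1.003040: f=-0.134013 → w ← 1.003040 + 0.48·(-0.134013) = 0.938714
t=0.960000, w=0.938714: f=-0.027518 → w ← 0.938714 + 0.48·(-0.027518) = 0.925505
w(1.44) ≈ 0.9255

0.9255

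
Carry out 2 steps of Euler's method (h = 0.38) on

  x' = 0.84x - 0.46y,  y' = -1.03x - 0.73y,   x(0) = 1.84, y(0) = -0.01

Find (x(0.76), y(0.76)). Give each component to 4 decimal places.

Euler on (x,y): x_{n+1} = x_n + h·x', y_{n+1} = y_n + h·y'.
0.000000: (1.840000, -0.010000); f=(1.550200, -1.887900) → (2.429076, -0.727402)
0.380000: (2.429076, -0.727402); f=(2.375029, -1.970945) → (3.331587, -1.476361)
(x(0.76), y(0.76)) ≈ (3.3316, -1.4764)

3.3316, -1.4764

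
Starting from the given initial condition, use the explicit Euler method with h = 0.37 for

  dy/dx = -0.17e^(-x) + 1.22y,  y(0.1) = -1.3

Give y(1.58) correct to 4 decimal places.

Euler: y_{n+1} = y_n + h·f(x_n, y_n).
x=0.100000, y=-1.300000: f=-1.739822 → y ← -1.300000 + 0.37·(-1.739822) = -1.943734
x=0.470000, y=-1.943734: f=-2.477606 → y ← -1.943734 + 0.37·(-2.477606) = -2.860449
x=0.840000, y=-2.860449: f=-3.563138 → y ← -2.860449 + 0.37·(-3.563138) = -4.178810
x=1.210000, y=-4.178810: f=-5.148841 → y ← -4.178810 + 0.37·(-5.148841) = -6.083881
y(1.58) ≈ -6.0839

-6.0839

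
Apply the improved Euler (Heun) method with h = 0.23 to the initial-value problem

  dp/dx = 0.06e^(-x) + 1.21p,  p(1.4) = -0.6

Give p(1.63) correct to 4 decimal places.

-0.7867

Heun: k1 = f(x_n, p_n); k2 = f(x_n + h, p_n + h·k1); p_{n+1} = p_n + (h/2)·(k1 + k2).
x=1.400000, p=-0.600000:
  k1 = f(1.400000, -0.600000) = -0.711204
  k2 = f(1.630000, -0.763577) = -0.912172
  p ← -0.600000 + (0.23/2)·(-0.711204 + (-0.912172)) = -0.786688
p(1.63) ≈ -0.7867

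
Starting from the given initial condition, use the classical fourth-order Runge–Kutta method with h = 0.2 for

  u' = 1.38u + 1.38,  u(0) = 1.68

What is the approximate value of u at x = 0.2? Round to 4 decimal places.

2.5318

RK4: k1 = f(x_n, u_n); k2 = f(x_n + h/2, u_n + (h/2)·k1); k3 = f(x_n + h/2, u_n + (h/2)·k2); k4 = f(x_n + h, u_n + h·k3); u_{n+1} = u_n + (h/6)·(k1 + 2k2 + 2k3 + k4).
x=0.000000, u=1.680000:
  k1 = f(0.000000, 1.680000) = 3.698400
  k2 = f(0.100000, 2.049840) = 4.208779
  k3 = f(0.100000, 2.100878) = 4.279212
  k4 = f(0.200000, 2.535842) = 4.879462
  u ← 1.680000 + (0.2/6)·(k1 + 2k2 + 2k3 + k4) = 2.531795
u(0.2) ≈ 2.5318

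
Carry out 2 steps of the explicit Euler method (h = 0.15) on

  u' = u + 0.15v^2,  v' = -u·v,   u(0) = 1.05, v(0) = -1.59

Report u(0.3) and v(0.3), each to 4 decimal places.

1.4944, -1.0855

Euler on (u,v): u_{n+1} = u_n + h·u', v_{n+1} = v_n + h·v'.
0.000000: (1.050000, -1.590000); f=(1.429215, 1.669500) → (1.264382, -1.339575)
0.150000: (1.264382, -1.339575); f=(1.533551, 1.693735) → (1.494415, -1.085515)
(u(0.3), v(0.3)) ≈ (1.4944, -1.0855)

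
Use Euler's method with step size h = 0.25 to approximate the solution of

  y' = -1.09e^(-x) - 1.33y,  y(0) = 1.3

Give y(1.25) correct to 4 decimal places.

-0.2048

Euler: y_{n+1} = y_n + h·f(x_n, y_n).
x=0.000000, y=1.300000: f=-2.819000 → y ← 1.300000 + 0.25·(-2.819000) = 0.595250
x=0.250000, y=0.595250: f=-1.640575 → y ← 0.595250 + 0.25·(-1.640575) = 0.185106
x=0.500000, y=0.185106: f=-0.907310 → y ← 0.185106 + 0.25·(-0.907310) = -0.041721
x=0.750000, y=-0.041721: f=-0.459390 → y ← -0.041721 + 0.25·(-0.459390) = -0.156569
x=1.000000, y=-0.156569: f=-0.192752 → y ← -0.156569 + 0.25·(-0.192752) = -0.204757
y(1.25) ≈ -0.2048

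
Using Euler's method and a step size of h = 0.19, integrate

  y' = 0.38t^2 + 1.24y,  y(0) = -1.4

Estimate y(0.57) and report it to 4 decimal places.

Euler: y_{n+1} = y_n + h·f(t_n, y_n).
t=0.000000, y=-1.400000: f=-1.736000 → y ← -1.400000 + 0.19·(-1.736000) = -1.729840
t=0.190000, y=-1.729840: f=-2.131284 → y ← -1.729840 + 0.19·(-2.131284) = -2.134784
t=0.380000, y=-2.134784: f=-2.592260 → y ← -2.134784 + 0.19·(-2.592260) = -2.627313
y(0.57) ≈ -2.6273

-2.6273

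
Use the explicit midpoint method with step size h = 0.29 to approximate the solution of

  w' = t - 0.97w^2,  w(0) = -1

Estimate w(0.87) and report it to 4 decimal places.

-3.0748

Midpoint: k1 = f(t_n, w_n); k2 = f(t_n + h/2, w_n + (h/2)·k1); w_{n+1} = w_n + h·k2.
t=0.000000, w=-1.000000:
  k1 = f(0.000000, -1.000000) = -0.970000
  k2 = f(0.145000, -1.140650) = -1.117050
  w ← -1.000000 + 0.29·(-1.117050) = -1.323944
t=0.290000, w=-1.323944:
  k1 = f(0.290000, -1.323944) = -1.410244
  k2 = f(0.435000, -1.528430) = -1.831015
  w ← -1.323944 + 0.29·(-1.831015) = -1.854939
t=0.580000, w=-1.854939:
  k1 = f(0.580000, -1.854939) = -2.757574
  k2 = f(0.725000, -2.254787) = -4.206543
  w ← -1.854939 + 0.29·(-4.206543) = -3.074836
w(0.87) ≈ -3.0748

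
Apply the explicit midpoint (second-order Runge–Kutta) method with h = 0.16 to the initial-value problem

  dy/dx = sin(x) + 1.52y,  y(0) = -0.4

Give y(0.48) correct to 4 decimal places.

-0.6832

Midpoint: k1 = f(x_n, y_n); k2 = f(x_n + h/2, y_n + (h/2)·k1); y_{n+1} = y_n + h·k2.
x=0.000000, y=-0.400000:
  k1 = f(0.000000, -0.400000) = -0.608000
  k2 = f(0.080000, -0.448640) = -0.602018
  y ← -0.400000 + 0.16·(-0.602018) = -0.496323
x=0.160000, y=-0.496323:
  k1 = f(0.160000, -0.496323) = -0.595093
  k2 = f(0.240000, -0.543930) = -0.589071
  y ← -0.496323 + 0.16·(-0.589071) = -0.590574
x=0.320000, y=-0.590574:
  k1 = f(0.320000, -0.590574) = -0.583106
  k2 = f(0.400000, -0.637223) = -0.579160
  y ← -0.590574 + 0.16·(-0.579160) = -0.683240
y(0.48) ≈ -0.6832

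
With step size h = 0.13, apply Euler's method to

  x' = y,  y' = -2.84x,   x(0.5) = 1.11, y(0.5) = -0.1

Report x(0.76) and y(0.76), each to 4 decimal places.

1.0307, -0.9148

Euler on (x,y): x_{n+1} = x_n + h·x', y_{n+1} = y_n + h·y'.
0.500000: (1.110000, -0.100000); f=(-0.100000, -3.152400) → (1.097000, -0.509812)
0.630000: (1.097000, -0.509812); f=(-0.509812, -3.115480) → (1.030724, -0.914824)
(x(0.76), y(0.76)) ≈ (1.0307, -0.9148)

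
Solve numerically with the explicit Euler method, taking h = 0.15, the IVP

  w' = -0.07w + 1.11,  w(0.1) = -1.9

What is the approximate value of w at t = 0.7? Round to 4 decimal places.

Euler: w_{n+1} = w_n + h·f(t_n, w_n).
t=0.100000, w=-1.900000: f=1.243000 → w ← -1.900000 + 0.15·1.243000 = -1.713550
t=0.250000, w=-1.713550: f=1.229949 → w ← -1.713550 + 0.15·1.229949 = -1.529058
t=0.400000, w=-1.529058: f=1.217034 → w ← -1.529058 + 0.15·1.217034 = -1.346503
t=0.550000, w=-1.346503: f=1.204255 → w ← -1.346503 + 0.15·1.204255 = -1.165864
w(0.7) ≈ -1.1659

-1.1659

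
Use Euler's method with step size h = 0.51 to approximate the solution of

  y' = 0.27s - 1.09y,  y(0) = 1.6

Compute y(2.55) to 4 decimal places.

Euler: y_{n+1} = y_n + h·f(s_n, y_n).
s=0.000000, y=1.600000: f=-1.744000 → y ← 1.600000 + 0.51·(-1.744000) = 0.710560
s=0.510000, y=0.710560: f=-0.636810 → y ← 0.710560 + 0.51·(-0.636810) = 0.385787
s=1.020000, y=0.385787: f=-0.145107 → y ← 0.385787 + 0.51·(-0.145107) = 0.311782
s=1.530000, y=0.311782: f=0.073258 → y ← 0.311782 + 0.51·0.073258 = 0.349143
s=2.040000, y=0.349143: f=0.170234 → y ← 0.349143 + 0.51·0.170234 = 0.435963
y(2.55) ≈ 0.4360

0.4360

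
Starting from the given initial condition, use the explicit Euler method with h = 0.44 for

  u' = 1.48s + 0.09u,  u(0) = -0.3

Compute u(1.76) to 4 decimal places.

Euler: u_{n+1} = u_n + h·f(s_n, u_n).
s=0.000000, u=-0.300000: f=-0.027000 → u ← -0.300000 + 0.44·(-0.027000) = -0.311880
s=0.440000, u=-0.311880: f=0.623131 → u ← -0.311880 + 0.44·0.623131 = -0.037702
s=0.880000, u=-0.037702: f=1.299007 → u ← -0.037702 + 0.44·1.299007 = 0.533861
s=1.320000, u=0.533861: f=2.001647 → u ← 0.533861 + 0.44·2.001647 = 1.414585
u(1.76) ≈ 1.4146

1.4146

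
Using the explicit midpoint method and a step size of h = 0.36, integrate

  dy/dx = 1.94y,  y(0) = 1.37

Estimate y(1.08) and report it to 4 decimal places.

Midpoint: k1 = f(x_n, y_n); k2 = f(x_n + h/2, y_n + (h/2)·k1); y_{n+1} = y_n + h·k2.
x=0.000000, y=1.370000:
  k1 = f(0.000000, 1.370000) = 2.657800
  k2 = f(0.180000, 1.848404) = 3.585904
  y ← 1.370000 + 0.36·3.585904 = 2.660925
x=0.360000, y=2.660925:
  k1 = f(0.360000, 2.660925) = 5.162195
  k2 = f(0.540000, 3.590120) = 6.964834
  y ← 2.660925 + 0.36·6.964834 = 5.168266
x=0.720000, y=5.168266:
  k1 = f(0.720000, 5.168266) = 10.026435
  k2 = f(0.900000, 6.973024) = 13.527666
  y ← 5.168266 + 0.36·13.527666 = 10.038225
y(1.08) ≈ 10.0382

10.0382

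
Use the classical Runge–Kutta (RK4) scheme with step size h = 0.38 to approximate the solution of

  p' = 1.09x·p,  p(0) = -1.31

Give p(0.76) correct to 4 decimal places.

RK4: k1 = f(x_n, p_n); k2 = f(x_n + h/2, p_n + (h/2)·k1); k3 = f(x_n + h/2, p_n + (h/2)·k2); k4 = f(x_n + h, p_n + h·k3); p_{n+1} = p_n + (h/6)·(k1 + 2k2 + 2k3 + k4).
x=0.000000, p=-1.310000:
  k1 = f(0.000000, -1.310000) = 0.000000
  k2 = f(0.190000, -1.310000) = -0.271301
  k3 = f(0.190000, -1.361547) = -0.281976
  k4 = f(0.380000, -1.417151) = -0.586984
  p ← -1.310000 + (0.38/6)·(k1 + 2k2 + 2k3 + k4) = -1.417257
x=0.380000, p=-1.417257:
  k1 = f(0.380000, -1.417257) = -0.587028
  k2 = f(0.570000, -1.528793) = -0.949839
  k3 = f(0.570000, -1.597727) = -0.992668
  k4 = f(0.760000, -1.794471) = -1.486540
  p ← -1.417257 + (0.38/6)·(k1 + 2k2 + 2k3 + k4) = -1.794634
p(0.76) ≈ -1.7946

-1.7946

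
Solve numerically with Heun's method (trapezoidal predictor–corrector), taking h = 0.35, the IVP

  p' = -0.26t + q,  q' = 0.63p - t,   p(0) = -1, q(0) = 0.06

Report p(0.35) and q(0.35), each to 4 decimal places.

-1.0335, -0.2194

Heun on (p,q): k1 = f(t_n, state_n); k2 = f(t_n + h, state_n + h·k1); state_{n+1} = state_n + (h/2)·(k1 + k2).
0.000000: (-1.000000, 0.060000)
  k1 = (0.060000, -0.630000)
  predictor → (-0.979000, -0.160500)
  k2 = (-0.251500, -0.966770)
  → (-1.033513, -0.219435)
(p(0.35), q(0.35)) ≈ (-1.0335, -0.2194)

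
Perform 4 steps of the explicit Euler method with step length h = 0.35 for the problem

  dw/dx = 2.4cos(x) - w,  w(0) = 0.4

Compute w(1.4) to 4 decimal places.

Euler: w_{n+1} = w_n + h·f(x_n, w_n).
x=0.000000, w=0.400000: f=2.000000 → w ← 0.400000 + 0.35·2.000000 = 1.100000
x=0.350000, w=1.100000: f=1.154495 → w ← 1.100000 + 0.35·1.154495 = 1.504073
x=0.700000, w=1.504073: f=0.331548 → w ← 1.504073 + 0.35·0.331548 = 1.620115
x=1.050000, w=1.620115: f=-0.425944 → w ← 1.620115 + 0.35·(-0.425944) = 1.471034
w(1.4) ≈ 1.4710

1.4710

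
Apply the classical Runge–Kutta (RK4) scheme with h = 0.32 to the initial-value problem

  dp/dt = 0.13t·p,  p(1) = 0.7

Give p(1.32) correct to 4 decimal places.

0.7346

RK4: k1 = f(t_n, p_n); k2 = f(t_n + h/2, p_n + (h/2)·k1); k3 = f(t_n + h/2, p_n + (h/2)·k2); k4 = f(t_n + h, p_n + h·k3); p_{n+1} = p_n + (h/6)·(k1 + 2k2 + 2k3 + k4).
t=1.000000, p=0.700000:
  k1 = f(1.000000, 0.700000) = 0.091000
  k2 = f(1.160000, 0.714560) = 0.107756
  k3 = f(1.160000, 0.717241) = 0.108160
  k4 = f(1.320000, 0.734611) = 0.126059
  p ← 0.700000 + (0.32/6)·(k1 + 2k2 + 2k3 + k4) = 0.734607
p(1.32) ≈ 0.7346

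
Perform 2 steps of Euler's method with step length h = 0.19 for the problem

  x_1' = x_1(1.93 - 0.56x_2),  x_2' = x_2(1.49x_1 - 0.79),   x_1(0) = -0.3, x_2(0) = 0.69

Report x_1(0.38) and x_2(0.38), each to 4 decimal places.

Euler on (x_1,x_2): x_1_{n+1} = x_1_n + h·x_1', x_2_{n+1} = x_2_n + h·x_2'.
0.000000: (-0.300000, 0.690000); f=(-0.463080, -0.853530) → (-0.387985, 0.527829)
0.190000: (-0.387985, 0.527829); f=(-0.634129, -0.722122) → (-0.508470, 0.390626)
(x_1(0.38), x_2(0.38)) ≈ (-0.5085, 0.3906)

-0.5085, 0.3906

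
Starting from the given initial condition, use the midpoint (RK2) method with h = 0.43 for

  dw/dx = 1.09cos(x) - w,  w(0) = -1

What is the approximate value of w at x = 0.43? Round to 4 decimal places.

-0.3053

Midpoint: k1 = f(x_n, w_n); k2 = f(x_n + h/2, w_n + (h/2)·k1); w_{n+1} = w_n + h·k2.
x=0.000000, w=-1.000000:
  k1 = f(0.000000, -1.000000) = 2.090000
  k2 = f(0.215000, -0.550650) = 1.615554
  w ← -1.000000 + 0.43·1.615554 = -0.305312
w(0.43) ≈ -0.3053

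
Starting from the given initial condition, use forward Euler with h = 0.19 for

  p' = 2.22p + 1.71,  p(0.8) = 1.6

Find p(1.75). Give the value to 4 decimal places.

Euler: p_{n+1} = p_n + h·f(t_n, p_n).
t=0.800000, p=1.600000: f=5.262000 → p ← 1.600000 + 0.19·5.262000 = 2.599780
t=0.990000, p=2.599780: f=7.481512 → p ← 2.599780 + 0.19·7.481512 = 4.021267
t=1.180000, p=4.021267: f=10.637213 → p ← 4.021267 + 0.19·10.637213 = 6.042338
t=1.370000, p=6.042338: f=15.123990 → p ← 6.042338 + 0.19·15.123990 = 8.915896
t=1.560000, p=8.915896: f=21.503289 → p ← 8.915896 + 0.19·21.503289 = 13.001521
p(1.75) ≈ 13.0015

13.0015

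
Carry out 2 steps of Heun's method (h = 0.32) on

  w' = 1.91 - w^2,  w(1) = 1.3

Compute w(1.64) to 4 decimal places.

1.3609

Heun: k1 = f(t_n, w_n); k2 = f(t_n + h, w_n + h·k1); w_{n+1} = w_n + (h/2)·(k1 + k2).
t=1.000000, w=1.300000:
  k1 = f(1.000000, 1.300000) = 0.220000
  k2 = f(1.320000, 1.370400) = 0.032004
  w ← 1.300000 + (0.32/2)·(0.220000 + 0.032004) = 1.340321
t=1.320000, w=1.340321:
  k1 = f(1.320000, 1.340321) = 0.113541
  k2 = f(1.640000, 1.376654) = 0.014825
  w ← 1.340321 + (0.32/2)·(0.113541 + 0.014825) = 1.360859
w(1.64) ≈ 1.3609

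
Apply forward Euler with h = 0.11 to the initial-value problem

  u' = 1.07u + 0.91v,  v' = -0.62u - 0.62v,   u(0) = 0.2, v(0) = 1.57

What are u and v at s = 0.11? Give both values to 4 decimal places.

0.3807, 1.4493

Euler on (u,v): u_{n+1} = u_n + h·u', v_{n+1} = v_n + h·v'.
0.000000: (0.200000, 1.570000); f=(1.642700, -1.097400) → (0.380697, 1.449286)
(u(0.11), v(0.11)) ≈ (0.3807, 1.4493)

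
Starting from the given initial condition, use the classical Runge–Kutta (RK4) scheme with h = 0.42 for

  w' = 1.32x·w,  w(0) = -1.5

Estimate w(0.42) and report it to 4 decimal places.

-1.6852

RK4: k1 = f(x_n, w_n); k2 = f(x_n + h/2, w_n + (h/2)·k1); k3 = f(x_n + h/2, w_n + (h/2)·k2); k4 = f(x_n + h, w_n + h·k3); w_{n+1} = w_n + (h/6)·(k1 + 2k2 + 2k3 + k4).
x=0.000000, w=-1.500000:
  k1 = f(0.000000, -1.500000) = 0.000000
  k2 = f(0.210000, -1.500000) = -0.415800
  k3 = f(0.210000, -1.587318) = -0.440005
  k4 = f(0.420000, -1.684802) = -0.934054
  w ← -1.500000 + (0.42/6)·(k1 + 2k2 + 2k3 + k4) = -1.685196
w(0.42) ≈ -1.6852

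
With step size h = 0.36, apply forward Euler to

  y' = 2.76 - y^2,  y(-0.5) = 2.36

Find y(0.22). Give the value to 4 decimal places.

Euler: y_{n+1} = y_n + h·f(x_n, y_n).
x=-0.500000, y=2.360000: f=-2.809600 → y ← 2.360000 + 0.36·(-2.809600) = 1.348544
x=-0.140000, y=1.348544: f=0.941429 → y ← 1.348544 + 0.36·0.941429 = 1.687458
y(0.22) ≈ 1.6875

1.6875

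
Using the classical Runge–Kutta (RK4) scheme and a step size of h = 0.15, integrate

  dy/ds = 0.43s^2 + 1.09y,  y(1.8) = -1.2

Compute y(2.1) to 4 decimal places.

-1.0876

RK4: k1 = f(s_n, y_n); k2 = f(s_n + h/2, y_n + (h/2)·k1); k3 = f(s_n + h/2, y_n + (h/2)·k2); k4 = f(s_n + h, y_n + h·k3); y_{n+1} = y_n + (h/6)·(k1 + 2k2 + 2k3 + k4).
s=1.800000, y=-1.200000:
  k1 = f(1.800000, -1.200000) = 0.085200
  k2 = f(1.875000, -1.193610) = 0.210684
  k3 = f(1.875000, -1.184199) = 0.220942
  k4 = f(1.950000, -1.166859) = 0.363199
  y ← -1.200000 + (0.15/6)·(k1 + 2k2 + 2k3 + k4) = -1.167209
s=1.950000, y=-1.167209:
  k1 = f(1.950000, -1.167209) = 0.362817
  k2 = f(2.025000, -1.139997) = 0.520672
  k3 = f(2.025000, -1.128158) = 0.533576
  k4 = f(2.100000, -1.087172) = 0.711282
  y ← -1.167209 + (0.15/6)·(k1 + 2k2 + 2k3 + k4) = -1.087644
y(2.1) ≈ -1.0876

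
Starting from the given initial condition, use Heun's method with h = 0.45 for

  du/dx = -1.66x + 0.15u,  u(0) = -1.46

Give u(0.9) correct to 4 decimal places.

Heun: k1 = f(x_n, u_n); k2 = f(x_n + h, u_n + h·k1); u_{n+1} = u_n + (h/2)·(k1 + k2).
x=0.000000, u=-1.460000:
  k1 = f(0.000000, -1.460000) = -0.219000
  k2 = f(0.450000, -1.558550) = -0.980783
  u ← -1.460000 + (0.45/2)·(-0.219000 + (-0.980783)) = -1.729951
x=0.450000, u=-1.729951:
  k1 = f(0.450000, -1.729951) = -1.006493
  k2 = f(0.900000, -2.182873) = -1.821431
  u ← -1.729951 + (0.45/2)·(-1.006493 + (-1.821431)) = -2.366234
u(0.9) ≈ -2.3662

-2.3662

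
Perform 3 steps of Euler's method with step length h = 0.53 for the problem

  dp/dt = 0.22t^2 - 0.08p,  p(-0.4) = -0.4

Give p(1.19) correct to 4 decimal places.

Euler: p_{n+1} = p_n + h·f(t_n, p_n).
t=-0.400000, p=-0.400000: f=0.067200 → p ← -0.400000 + 0.53·0.067200 = -0.364384
t=0.130000, p=-0.364384: f=0.032869 → p ← -0.364384 + 0.53·0.032869 = -0.346964
t=0.660000, p=-0.346964: f=0.123589 → p ← -0.346964 + 0.53·0.123589 = -0.281461
p(1.19) ≈ -0.2815

-0.2815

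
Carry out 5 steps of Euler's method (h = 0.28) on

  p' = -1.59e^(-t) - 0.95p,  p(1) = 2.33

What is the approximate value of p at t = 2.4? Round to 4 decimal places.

Euler: p_{n+1} = p_n + h·f(t_n, p_n).
t=1.000000, p=2.330000: f=-2.798428 → p ← 2.330000 + 0.28·(-2.798428) = 1.546440
t=1.280000, p=1.546440: f=-1.911197 → p ← 1.546440 + 0.28·(-1.911197) = 1.011305
t=1.560000, p=1.011305: f=-1.294856 → p ← 1.011305 + 0.28·(-1.294856) = 0.648745
t=1.840000, p=0.648745: f=-0.868828 → p ← 0.648745 + 0.28·(-0.868828) = 0.405473
t=2.120000, p=0.405473: f=-0.576050 → p ← 0.405473 + 0.28·(-0.576050) = 0.244179
p(2.4) ≈ 0.2442

0.2442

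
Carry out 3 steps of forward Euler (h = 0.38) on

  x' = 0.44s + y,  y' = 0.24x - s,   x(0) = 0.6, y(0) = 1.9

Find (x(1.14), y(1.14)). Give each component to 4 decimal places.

2.9891, 1.8362

Euler on (x,y): x_{n+1} = x_n + h·x', y_{n+1} = y_n + h·y'.
0.000000: (0.600000, 1.900000); f=(1.900000, 0.144000) → (1.322000, 1.954720)
0.380000: (1.322000, 1.954720); f=(2.121920, -0.062720) → (2.128330, 1.930886)
0.760000: (2.128330, 1.930886); f=(2.265286, -0.249201) → (2.989138, 1.836190)
(x(1.14), y(1.14)) ≈ (2.9891, 1.8362)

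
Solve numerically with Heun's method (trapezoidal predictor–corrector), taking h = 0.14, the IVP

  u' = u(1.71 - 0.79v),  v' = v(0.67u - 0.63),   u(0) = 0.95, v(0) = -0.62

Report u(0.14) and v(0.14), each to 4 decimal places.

1.2877, -0.6291

Heun on (u,v): k1 = f(x_n, state_n); k2 = f(x_n + h, state_n + h·k1); state_{n+1} = state_n + (h/2)·(k1 + k2).
0.000000: (0.950000, -0.620000)
  k1 = (2.089810, -0.004030)
  predictor → (1.242573, -0.620564)
  k2 = (2.733967, -0.125679)
  → (1.287664, -0.629080)
(u(0.14), v(0.14)) ≈ (1.2877, -0.6291)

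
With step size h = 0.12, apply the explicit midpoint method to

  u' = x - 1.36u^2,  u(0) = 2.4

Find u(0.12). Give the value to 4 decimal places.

1.7993

Midpoint: k1 = f(x_n, u_n); k2 = f(x_n + h/2, u_n + (h/2)·k1); u_{n+1} = u_n + h·k2.
x=0.000000, u=2.400000:
  k1 = f(0.000000, 2.400000) = -7.833600
  k2 = f(0.060000, 1.929984) = -5.005780
  u ← 2.400000 + 0.12·(-5.005780) = 1.799306
u(0.12) ≈ 1.7993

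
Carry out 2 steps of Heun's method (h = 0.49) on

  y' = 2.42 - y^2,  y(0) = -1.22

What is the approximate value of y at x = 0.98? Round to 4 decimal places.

0.5109

Heun: k1 = f(x_n, y_n); k2 = f(x_n + h, y_n + h·k1); y_{n+1} = y_n + (h/2)·(k1 + k2).
x=0.000000, y=-1.220000:
  k1 = f(0.000000, -1.220000) = 0.931600
  k2 = f(0.490000, -0.763516) = 1.837043
  y ← -1.220000 + (0.49/2)·(0.931600 + 1.837043) = -0.541682
x=0.490000, y=-0.541682:
  k1 = f(0.490000, -0.541682) = 2.126580
  k2 = f(0.980000, 0.500342) = 2.169658
  y ← -0.541682 + (0.49/2)·(2.126580 + 2.169658) = 0.510896
y(0.98) ≈ 0.5109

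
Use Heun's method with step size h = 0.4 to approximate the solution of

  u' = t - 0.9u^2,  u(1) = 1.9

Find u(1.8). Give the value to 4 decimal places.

Heun: k1 = f(t_n, u_n); k2 = f(t_n + h, u_n + h·k1); u_{n+1} = u_n + (h/2)·(k1 + k2).
t=1.000000, u=1.900000:
  k1 = f(1.000000, 1.900000) = -2.249000
  k2 = f(1.400000, 1.000400) = 0.499280
  u ← 1.900000 + (0.4/2)·(-2.249000 + 0.499280) = 1.550056
t=1.400000, u=1.550056:
  k1 = f(1.400000, 1.550056) = -0.762406
  k2 = f(1.800000, 1.245094) = 0.404768
  u ← 1.550056 + (0.4/2)·(-0.762406 + 0.404768) = 1.478528
u(1.8) ≈ 1.4785

1.4785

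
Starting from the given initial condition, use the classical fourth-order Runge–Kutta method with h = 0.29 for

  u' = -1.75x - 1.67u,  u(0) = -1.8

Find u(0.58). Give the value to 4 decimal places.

-0.9024

RK4: k1 = f(x_n, u_n); k2 = f(x_n + h/2, u_n + (h/2)·k1); k3 = f(x_n + h/2, u_n + (h/2)·k2); k4 = f(x_n + h, u_n + h·k3); u_{n+1} = u_n + (h/6)·(k1 + 2k2 + 2k3 + k4).
x=0.000000, u=-1.800000:
  k1 = f(0.000000, -1.800000) = 3.006000
  k2 = f(0.145000, -1.364130) = 2.024347
  k3 = f(0.145000, -1.506470) = 2.262054
  k4 = f(0.290000, -1.144004) = 1.402987
  u ← -1.800000 + (0.29/6)·(k1 + 2k2 + 2k3 + k4) = -1.172547
x=0.290000, u=-1.172547:
  k1 = f(0.290000, -1.172547) = 1.450653
  k2 = f(0.435000, -0.962202) = 0.845628
  k3 = f(0.435000, -1.049931) = 0.992134
  k4 = f(0.580000, -0.884828) = 0.462662
  u ← -1.172547 + (0.29/6)·(k1 + 2k2 + 2k3 + k4) = -0.902420
u(0.58) ≈ -0.9024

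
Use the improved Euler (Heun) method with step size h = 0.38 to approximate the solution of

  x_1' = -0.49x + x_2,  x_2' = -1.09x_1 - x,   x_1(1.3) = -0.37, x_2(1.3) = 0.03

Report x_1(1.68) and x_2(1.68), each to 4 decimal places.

-0.7008, -0.3352

Heun on (x_1,x_2): k1 = f(x_n, state_n); k2 = f(x_n + h, state_n + h·k1); state_{n+1} = state_n + (h/2)·(k1 + k2).
1.300000: (-0.370000, 0.030000)
  k1 = (-0.607000, -0.896700)
  predictor → (-0.600660, -0.310746)
  k2 = (-1.133946, -1.025281)
  → (-0.700780, -0.335176)
(x_1(1.68), x_2(1.68)) ≈ (-0.7008, -0.3352)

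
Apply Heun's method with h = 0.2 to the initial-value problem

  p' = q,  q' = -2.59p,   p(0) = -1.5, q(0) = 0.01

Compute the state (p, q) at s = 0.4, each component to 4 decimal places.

Heun on (p,q): k1 = f(s_n, state_n); k2 = f(s_n + h, state_n + h·k1); state_{n+1} = state_n + (h/2)·(k1 + k2).
0.000000: (-1.500000, 0.010000)
  k1 = (0.010000, 3.885000)
  predictor → (-1.498000, 0.787000)
  k2 = (0.787000, 3.879820)
  → (-1.420300, 0.786482)
0.200000: (-1.420300, 0.786482)
  k1 = (0.786482, 3.678577)
  predictor → (-1.263004, 1.522197)
  k2 = (1.522197, 3.271179)
  → (-1.189432, 1.481458)
(p(0.4), q(0.4)) ≈ (-1.1894, 1.4815)

-1.1894, 1.4815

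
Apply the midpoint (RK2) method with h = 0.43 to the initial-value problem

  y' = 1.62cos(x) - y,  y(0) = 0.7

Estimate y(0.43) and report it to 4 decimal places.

Midpoint: k1 = f(x_n, y_n); k2 = f(x_n + h/2, y_n + (h/2)·k1); y_{n+1} = y_n + h·k2.
x=0.000000, y=0.700000:
  k1 = f(0.000000, 0.700000) = 0.920000
  k2 = f(0.215000, 0.897800) = 0.684902
  y ← 0.700000 + 0.43·0.684902 = 0.994508
y(0.43) ≈ 0.9945

0.9945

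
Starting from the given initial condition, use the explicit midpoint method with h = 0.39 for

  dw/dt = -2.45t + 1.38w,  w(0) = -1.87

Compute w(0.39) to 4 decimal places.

-3.3336

Midpoint: k1 = f(t_n, w_n); k2 = f(t_n + h/2, w_n + (h/2)·k1); w_{n+1} = w_n + h·k2.
t=0.000000, w=-1.870000:
  k1 = f(0.000000, -1.870000) = -2.580600
  k2 = f(0.195000, -2.373217) = -3.752789
  w ← -1.870000 + 0.39·(-3.752789) = -3.333588
w(0.39) ≈ -3.3336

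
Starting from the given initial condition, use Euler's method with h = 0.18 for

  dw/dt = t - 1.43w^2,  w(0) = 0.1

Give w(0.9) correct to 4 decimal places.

Euler: w_{n+1} = w_n + h·f(t_n, w_n).
t=0.000000, w=0.100000: f=-0.014300 → w ← 0.100000 + 0.18·(-0.014300) = 0.097426
t=0.180000, w=0.097426: f=0.166427 → w ← 0.097426 + 0.18·0.166427 = 0.127383
t=0.360000, w=0.127383: f=0.336796 → w ← 0.127383 + 0.18·0.336796 = 0.188006
t=0.540000, w=0.188006: f=0.489455 → w ← 0.188006 + 0.18·0.489455 = 0.276108
t=0.720000, w=0.276108: f=0.610983 → w ← 0.276108 + 0.18·0.610983 = 0.386085
w(0.9) ≈ 0.3861

0.3861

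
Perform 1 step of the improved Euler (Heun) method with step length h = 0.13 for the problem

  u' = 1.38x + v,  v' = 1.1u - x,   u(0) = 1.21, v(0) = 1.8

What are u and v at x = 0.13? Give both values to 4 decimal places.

Heun on (u,v): k1 = f(x_n, state_n); k2 = f(x_n + h, state_n + h·k1); state_{n+1} = state_n + (h/2)·(k1 + k2).
0.000000: (1.210000, 1.800000)
  k1 = (1.800000, 1.331000)
  predictor → (1.444000, 1.973030)
  k2 = (2.152430, 1.458400)
  → (1.466908, 1.981311)
(u(0.13), v(0.13)) ≈ (1.4669, 1.9813)

1.4669, 1.9813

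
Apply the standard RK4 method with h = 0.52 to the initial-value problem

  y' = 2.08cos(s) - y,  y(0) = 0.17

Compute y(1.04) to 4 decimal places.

RK4: k1 = f(s_n, y_n); k2 = f(s_n + h/2, y_n + (h/2)·k1); k3 = f(s_n + h/2, y_n + (h/2)·k2); k4 = f(s_n + h, y_n + h·k3); y_{n+1} = y_n + (h/6)·(k1 + 2k2 + 2k3 + k4).
s=0.000000, y=0.170000:
  k1 = f(0.000000, 0.170000) = 1.910000
  k2 = f(0.260000, 0.666600) = 1.343491
  k3 = f(0.260000, 0.519308) = 1.490783
  k4 = f(0.520000, 0.945207) = 0.859856
  y ← 0.170000 + (0.52/6)·(k1 + 2k2 + 2k3 + k4) = 0.901328
s=0.520000, y=0.901328:
  k1 = f(0.520000, 0.901328) = 0.903735
  k2 = f(0.780000, 1.136300) = 0.342400
  k3 = f(0.780000, 0.990353) = 0.488348
  k4 = f(1.040000, 1.155269) = -0.102331
  y ← 0.901328 + (0.52/6)·(k1 + 2k2 + 2k3 + k4) = 1.114780
y(1.04) ≈ 1.1148

1.1148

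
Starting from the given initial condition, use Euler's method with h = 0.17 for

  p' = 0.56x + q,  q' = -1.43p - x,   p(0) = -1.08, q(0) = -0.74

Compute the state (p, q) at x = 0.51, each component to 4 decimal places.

Euler on (p,q): p_{n+1} = p_n + h·p', q_{n+1} = q_n + h·q'.
0.000000: (-1.080000, -0.740000); f=(-0.740000, 1.544400) → (-1.205800, -0.477452)
0.170000: (-1.205800, -0.477452); f=(-0.382252, 1.554294) → (-1.270783, -0.213222)
0.340000: (-1.270783, -0.213222); f=(-0.022822, 1.477219) → (-1.274663, 0.037905)
(p(0.51), q(0.51)) ≈ (-1.2747, 0.0379)

-1.2747, 0.0379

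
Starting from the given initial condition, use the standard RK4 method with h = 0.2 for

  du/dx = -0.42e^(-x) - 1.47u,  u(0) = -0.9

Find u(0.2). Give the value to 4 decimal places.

RK4: k1 = f(x_n, u_n); k2 = f(x_n + h/2, u_n + (h/2)·k1); k3 = f(x_n + h/2, u_n + (h/2)·k2); k4 = f(x_n + h, u_n + h·k3); u_{n+1} = u_n + (h/6)·(k1 + 2k2 + 2k3 + k4).
x=0.000000, u=-0.900000:
  k1 = f(0.000000, -0.900000) = 0.903000
  k2 = f(0.100000, -0.809700) = 0.810227
  k3 = f(0.100000, -0.818977) = 0.823865
  k4 = f(0.200000, -0.735227) = 0.736917
  u ← -0.900000 + (0.2/6)·(k1 + 2k2 + 2k3 + k4) = -0.736397
u(0.2) ≈ -0.7364

-0.7364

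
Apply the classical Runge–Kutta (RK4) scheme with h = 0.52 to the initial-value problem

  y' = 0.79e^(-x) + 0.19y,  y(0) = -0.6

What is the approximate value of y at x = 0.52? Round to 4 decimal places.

-0.3242

RK4: k1 = f(x_n, y_n); k2 = f(x_n + h/2, y_n + (h/2)·k1); k3 = f(x_n + h/2, y_n + (h/2)·k2); k4 = f(x_n + h, y_n + h·k3); y_{n+1} = y_n + (h/6)·(k1 + 2k2 + 2k3 + k4).
x=0.000000, y=-0.600000:
  k1 = f(0.000000, -0.600000) = 0.676000
  k2 = f(0.260000, -0.424240) = 0.528525
  k3 = f(0.260000, -0.462583) = 0.521240
  k4 = f(0.520000, -0.328955) = 0.407170
  y ← -0.600000 + (0.52/6)·(k1 + 2k2 + 2k3 + k4) = -0.324166
y(0.52) ≈ -0.3242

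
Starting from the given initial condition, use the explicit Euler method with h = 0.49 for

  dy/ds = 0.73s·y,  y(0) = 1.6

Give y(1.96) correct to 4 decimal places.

3.8750

Euler: y_{n+1} = y_n + h·f(s_n, y_n).
s=0.000000, y=1.600000: f=0.000000 → y ← 1.600000 + 0.49·0.000000 = 1.600000
s=0.490000, y=1.600000: f=0.572320 → y ← 1.600000 + 0.49·0.572320 = 1.880437
s=0.980000, y=1.880437: f=1.345264 → y ← 1.880437 + 0.49·1.345264 = 2.539616
s=1.470000, y=2.539616: f=2.725262 → y ← 2.539616 + 0.49·2.725262 = 3.874995
y(1.96) ≈ 3.8750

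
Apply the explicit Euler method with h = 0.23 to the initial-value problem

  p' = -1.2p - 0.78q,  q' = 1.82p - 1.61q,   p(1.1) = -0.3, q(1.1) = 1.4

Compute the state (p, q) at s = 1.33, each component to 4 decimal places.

-0.4684, 0.7560

Euler on (p,q): p_{n+1} = p_n + h·p', q_{n+1} = q_n + h·q'.
1.100000: (-0.300000, 1.400000); f=(-0.732000, -2.800000) → (-0.468360, 0.756000)
(p(1.33), q(1.33)) ≈ (-0.4684, 0.7560)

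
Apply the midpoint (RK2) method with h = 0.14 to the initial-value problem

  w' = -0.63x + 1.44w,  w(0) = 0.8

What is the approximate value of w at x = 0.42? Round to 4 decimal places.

Midpoint: k1 = f(x_n, w_n); k2 = f(x_n + h/2, w_n + (h/2)·k1); w_{n+1} = w_n + h·k2.
x=0.000000, w=0.800000:
  k1 = f(0.000000, 0.800000) = 1.152000
  k2 = f(0.070000, 0.880640) = 1.224022
  w ← 0.800000 + 0.14·1.224022 = 0.971363
x=0.140000, w=0.971363:
  k1 = f(0.140000, 0.971363) = 1.310563
  k2 = f(0.210000, 1.063102) = 1.398567
  w ← 0.971363 + 0.14·1.398567 = 1.167162
x=0.280000, w=1.167162:
  k1 = f(0.280000, 1.167162) = 1.504314
  k2 = f(0.350000, 1.272464) = 1.611849
  w ← 1.167162 + 0.14·1.611849 = 1.392821
w(0.42) ≈ 1.3928

1.3928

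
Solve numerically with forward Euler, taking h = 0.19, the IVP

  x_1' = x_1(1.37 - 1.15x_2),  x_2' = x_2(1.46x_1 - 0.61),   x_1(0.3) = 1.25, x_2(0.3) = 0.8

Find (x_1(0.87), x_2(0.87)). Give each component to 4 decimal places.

Euler on (x_1,x_2): x_1_{n+1} = x_1_n + h·x_1', x_2_{n+1} = x_2_n + h·x_2'.
0.300000: (1.250000, 0.800000); f=(0.562500, 0.972000) → (1.356875, 0.984680)
0.490000: (1.356875, 0.984680); f=(0.322418, 1.350033) → (1.418134, 1.241186)
0.680000: (1.418134, 1.241186); f=(-0.081350, 1.812723) → (1.402678, 1.585604)
(x_1(0.87), x_2(0.87)) ≈ (1.4027, 1.5856)

1.4027, 1.5856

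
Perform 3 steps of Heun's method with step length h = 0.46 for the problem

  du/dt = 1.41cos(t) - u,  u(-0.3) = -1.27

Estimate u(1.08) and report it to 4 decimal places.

0.4387

Heun: k1 = f(t_n, u_n); k2 = f(t_n + h, u_n + h·k1); u_{n+1} = u_n + (h/2)·(k1 + k2).
t=-0.300000, u=-1.270000:
  k1 = f(-0.300000, -1.270000) = 2.617024
  k2 = f(0.160000, -0.066169) = 1.458159
  u ← -1.270000 + (0.46/2)·(2.617024 + 1.458159) = -0.332708
t=0.160000, u=-0.332708:
  k1 = f(0.160000, -0.332708) = 1.724698
  k2 = f(0.620000, 0.460653) = 0.686915
  u ← -0.332708 + (0.46/2)·(1.724698 + 0.686915) = 0.221963
t=0.620000, u=0.221963:
  k1 = f(0.620000, 0.221963) = 0.925605
  k2 = f(1.080000, 0.647742) = 0.016831
  u ← 0.221963 + (0.46/2)·(0.925605 + 0.016831) = 0.438724
u(1.08) ≈ 0.4387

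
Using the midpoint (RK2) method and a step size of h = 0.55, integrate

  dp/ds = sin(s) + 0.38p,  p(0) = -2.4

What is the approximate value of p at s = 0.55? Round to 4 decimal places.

Midpoint: k1 = f(s_n, p_n); k2 = f(s_n + h/2, p_n + (h/2)·k1); p_{n+1} = p_n + h·k2.
s=0.000000, p=-2.400000:
  k1 = f(0.000000, -2.400000) = -0.912000
  k2 = f(0.275000, -2.650800) = -0.735757
  p ← -2.400000 + 0.55·(-0.735757) = -2.804666
p(0.55) ≈ -2.8047

-2.8047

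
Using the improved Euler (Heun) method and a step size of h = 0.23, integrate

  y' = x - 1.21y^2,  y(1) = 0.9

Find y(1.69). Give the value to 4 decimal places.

1.0600

Heun: k1 = f(x_n, y_n); k2 = f(x_n + h, y_n + h·k1); y_{n+1} = y_n + (h/2)·(k1 + k2).
x=1.000000, y=0.900000:
  k1 = f(1.000000, 0.900000) = 0.019900
  k2 = f(1.230000, 0.904577) = 0.239906
  y ← 0.900000 + (0.23/2)·(0.019900 + 0.239906) = 0.929878
x=1.230000, y=0.929878:
  k1 = f(1.230000, 0.929878) = 0.183746
  k2 = f(1.460000, 0.972139) = 0.316484
  y ← 0.929878 + (0.23/2)·(0.183746 + 0.316484) = 0.987404
x=1.460000, y=0.987404:
  k1 = f(1.460000, 0.987404) = 0.280290
  k2 = f(1.690000, 1.051871) = 0.351217
  y ← 0.987404 + (0.23/2)·(0.280290 + 0.351217) = 1.060027
y(1.69) ≈ 1.0600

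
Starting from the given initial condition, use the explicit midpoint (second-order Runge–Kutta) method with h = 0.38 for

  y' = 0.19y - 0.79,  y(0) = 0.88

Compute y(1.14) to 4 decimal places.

0.0880

Midpoint: k1 = f(t_n, y_n); k2 = f(t_n + h/2, y_n + (h/2)·k1); y_{n+1} = y_n + h·k2.
t=0.000000, y=0.880000:
  k1 = f(0.000000, 0.880000) = -0.622800
  k2 = f(0.190000, 0.761668) = -0.645283
  y ← 0.880000 + 0.38·(-0.645283) = 0.634792
t=0.380000, y=0.634792:
  k1 = f(0.380000, 0.634792) = -0.669389
  k2 = f(0.570000, 0.507608) = -0.693554
  y ← 0.634792 + 0.38·(-0.693554) = 0.371242
t=0.760000, y=0.371242:
  k1 = f(0.760000, 0.371242) = -0.719464
  k2 = f(0.950000, 0.234544) = -0.745437
  y ← 0.371242 + 0.38·(-0.745437) = 0.087976
y(1.14) ≈ 0.0880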